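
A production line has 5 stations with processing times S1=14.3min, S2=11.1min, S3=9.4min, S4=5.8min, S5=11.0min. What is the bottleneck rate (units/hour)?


Bottleneck = longest station time
Station times: [14.3, 11.1, 9.4, 5.8, 11.0]
Max = 14.3 min
Rate = 60 / 14.3
= 4.20 units/hour (bottleneck: 14.3min)


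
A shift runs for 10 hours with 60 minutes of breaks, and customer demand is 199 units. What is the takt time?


Available = 10×60 - 60 = 540 min
Takt time = 540 / 199
= 2.71 min/unit


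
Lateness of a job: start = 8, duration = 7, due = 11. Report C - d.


Completion = 8 + 7 = 15
Lateness = C - d = 15 - 11
= 4


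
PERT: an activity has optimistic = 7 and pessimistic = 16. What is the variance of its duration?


σ² = ((p - o) / 6)² = (p - o)² / 36
= (16 - 7)² / 36
= 9² / 36
= 81 / 36
= 2.2500


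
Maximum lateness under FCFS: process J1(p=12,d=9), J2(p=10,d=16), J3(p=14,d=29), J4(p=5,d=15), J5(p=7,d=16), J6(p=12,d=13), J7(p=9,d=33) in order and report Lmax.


Lateness per job (L = C - d):
  J1: C=12, d=9, L=3
  J2: C=22, d=16, L=6
  J3: C=36, d=29, L=7
  J4: C=41, d=15, L=26
  J5: C=48, d=16, L=32
  J6: C=60, d=13, L=47
  J7: C=69, d=33, L=36
Lmax = max(3, 6, 7, 26, 32, 47, 36)
= 47


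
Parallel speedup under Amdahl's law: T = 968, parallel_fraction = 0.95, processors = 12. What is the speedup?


Amdahl's law: T_p = T × ((1-p) + p/N)
= 968 × ((1-0.95) + 0.95/12)
= 968 × (0.05 + 0.0792)
= 968 × 0.1292
= 125.03
Speedup = 968/125.03
= 7.74×


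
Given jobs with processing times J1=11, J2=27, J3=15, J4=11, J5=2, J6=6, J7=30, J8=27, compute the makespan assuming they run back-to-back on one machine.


Sequential makespan: sum all processing times
= 11 + 27 + 15 + 11 + 2 + 6 + 30 + 27
= 129 time units


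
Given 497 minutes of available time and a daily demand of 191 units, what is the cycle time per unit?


Cycle time = available time / demand
= 497 / 191
= 2.60 min/unit


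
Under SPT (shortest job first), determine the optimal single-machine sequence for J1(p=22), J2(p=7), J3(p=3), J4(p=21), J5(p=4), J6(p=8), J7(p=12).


SPT: sort by shortest processing time
  J3: p=3
  J5: p=4
  J2: p=7
  J6: p=8
  J7: p=12
  J4: p=21
  J1: p=22
Order: J3 → J5 → J2 → J6 → J7 → J4 → J1


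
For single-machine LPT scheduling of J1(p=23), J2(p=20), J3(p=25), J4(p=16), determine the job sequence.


LPT: sort by longest processing time first
  J3: p=25
  J1: p=23
  J2: p=20
  J4: p=16
Order: J3 → J1 → J2 → J4


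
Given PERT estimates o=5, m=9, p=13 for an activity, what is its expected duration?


te = (o + 4m + p) / 6
= (5 + 4×9 + 13) / 6
= (5 + 36 + 13) / 6
= 54 / 6
= 9.00


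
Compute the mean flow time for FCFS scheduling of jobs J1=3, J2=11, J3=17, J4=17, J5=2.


Completion times:
  J1: completes at 3
  J2: completes at 14
  J3: completes at 31
  J4: completes at 48
  J5: completes at 50
Sum = 146
Average = 146/5
= 29.20


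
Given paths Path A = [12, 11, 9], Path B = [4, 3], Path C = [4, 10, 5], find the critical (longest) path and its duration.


Path A: 12 + 11 + 9 = 32
Path B: 4 + 3 = 7
Path C: 4 + 10 + 5 = 19
Critical path = longest = max(32, 7, 19)
= 32 (Path A)


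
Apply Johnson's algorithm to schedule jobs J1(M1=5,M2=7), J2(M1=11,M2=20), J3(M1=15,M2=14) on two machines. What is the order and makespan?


Johnson's rule:
Group 1 (M1≤M2, sort by M1): ['J1', 'J2']
Group 2 (M1>M2, sort desc M2): ['J3']
Sequence: J1 → J2 → J3
Makespan calculation:
  J1: M1 done=5, M2 done=12
  J2: M1 done=16, M2 done=36
  J3: M1 done=31, M2 done=50
= Sequence: J1 → J2 → J3, Makespan: 50


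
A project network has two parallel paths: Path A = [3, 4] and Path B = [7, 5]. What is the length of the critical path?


Path A: 3 + 4 = 7
Path B: 7 + 5 = 12
Critical path = longest = max(7, 12)
= 12 (Path B)


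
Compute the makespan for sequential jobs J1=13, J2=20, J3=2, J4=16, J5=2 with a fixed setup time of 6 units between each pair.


Makespan = Σ processing + (n-1) × setup
= (13 + 20 + 2 + 16 + 2) + (5-1)×6
= 53 + 24
= 77 time units


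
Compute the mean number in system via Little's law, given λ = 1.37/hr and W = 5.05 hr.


Little's law: L = λ × W
= 1.37 × 5.05
= 6.92


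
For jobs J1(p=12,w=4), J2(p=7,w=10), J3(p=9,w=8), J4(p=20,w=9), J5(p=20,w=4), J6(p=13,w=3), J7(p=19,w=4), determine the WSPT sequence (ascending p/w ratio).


WSPT (Smith's rule): sort by p/w ascending
  J2: p/w = 7/10 = 0.700
  J3: p/w = 9/8 = 1.125
  J4: p/w = 20/9 = 2.222
  J1: p/w = 12/4 = 3.000
  J6: p/w = 13/3 = 4.333
  J7: p/w = 19/4 = 4.750
  J5: p/w = 20/4 = 5.000
Order: J2 → J3 → J4 → J1 → J6 → J7 → J5


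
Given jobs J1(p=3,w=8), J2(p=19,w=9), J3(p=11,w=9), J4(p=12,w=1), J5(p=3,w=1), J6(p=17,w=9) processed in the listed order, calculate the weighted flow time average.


Completion times:
  J1: C=3, w×C=8×3=24
  J2: C=22, w×C=9×22=198
  J3: C=33, w×C=9×33=297
  J4: C=45, w×C=1×45=45
  J5: C=48, w×C=1×48=48
  J6: C=65, w×C=9×65=585
Sum w×C = 1197
Sum w = 37
Weighted avg = 1197/37
= 32.35


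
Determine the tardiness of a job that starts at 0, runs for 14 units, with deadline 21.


Completion = start + processing = 0 + 14 = 14
Tardiness = max(0, C - d) = max(0, 14 - 21)
= max(0, -7)
= 0


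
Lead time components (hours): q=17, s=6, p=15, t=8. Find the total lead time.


Lead time = queue + setup + processing + transit
= 17 + 6 + 15 + 8
= 46 hours


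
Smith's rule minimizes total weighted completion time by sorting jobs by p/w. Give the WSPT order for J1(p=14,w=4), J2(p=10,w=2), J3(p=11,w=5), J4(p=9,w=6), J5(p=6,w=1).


WSPT (Smith's rule): sort by p/w ascending
  J4: p/w = 9/6 = 1.500
  J3: p/w = 11/5 = 2.200
  J1: p/w = 14/4 = 3.500
  J2: p/w = 10/2 = 5.000
  J5: p/w = 6/1 = 6.000
Order: J4 → J3 → J1 → J2 → J5


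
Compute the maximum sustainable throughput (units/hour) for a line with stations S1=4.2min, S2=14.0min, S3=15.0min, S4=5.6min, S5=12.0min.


Bottleneck = longest station time
Station times: [4.2, 14.0, 15.0, 5.6, 12.0]
Max = 15.0 min
Rate = 60 / 15.0
= 4.00 units/hour (bottleneck: 15.0min)


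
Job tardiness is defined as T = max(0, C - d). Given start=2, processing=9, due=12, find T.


Completion = start + processing = 2 + 9 = 11
Tardiness = max(0, C - d) = max(0, 11 - 12)
= max(0, -1)
= 0


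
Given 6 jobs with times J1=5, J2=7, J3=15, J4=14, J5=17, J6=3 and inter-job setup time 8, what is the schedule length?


Makespan = Σ processing + (n-1) × setup
= (5 + 7 + 15 + 14 + 17 + 3) + (6-1)×8
= 61 + 40
= 101 time units


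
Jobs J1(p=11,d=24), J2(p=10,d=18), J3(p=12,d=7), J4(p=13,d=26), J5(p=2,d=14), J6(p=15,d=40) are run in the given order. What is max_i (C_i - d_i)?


Lateness per job (L = C - d):
  J1: C=11, d=24, L=-13
  J2: C=21, d=18, L=3
  J3: C=33, d=7, L=26
  J4: C=46, d=26, L=20
  J5: C=48, d=14, L=34
  J6: C=63, d=40, L=23
Lmax = max(-13, 3, 26, 20, 34, 23)
= 34


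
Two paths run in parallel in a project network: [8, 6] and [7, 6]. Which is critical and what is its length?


Path A: 8 + 6 = 14
Path B: 7 + 6 = 13
Critical path = longest = max(14, 13)
= 14 (Path A)


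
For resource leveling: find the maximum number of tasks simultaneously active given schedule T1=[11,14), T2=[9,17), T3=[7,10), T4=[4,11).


Check each time point for overlaps:
  t=9: 3 tasks active (T2, T3, T4)
Max concurrent = 3


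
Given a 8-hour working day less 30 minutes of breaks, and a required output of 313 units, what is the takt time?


Available = 8×60 - 30 = 450 min
Takt time = 450 / 313
= 1.44 min/unit


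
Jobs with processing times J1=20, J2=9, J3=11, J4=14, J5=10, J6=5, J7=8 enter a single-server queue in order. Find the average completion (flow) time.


Completion times:
  J1: completes at 20
  J2: completes at 29
  J3: completes at 40
  J4: completes at 54
  J5: completes at 64
  J6: completes at 69
  J7: completes at 77
Sum = 353
Average = 353/7
= 50.43


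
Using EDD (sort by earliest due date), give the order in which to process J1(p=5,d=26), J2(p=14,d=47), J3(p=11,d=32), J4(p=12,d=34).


EDD: sort by earliest due date
  J1: d=26, p=5
  J3: d=32, p=11
  J4: d=34, p=12
  J2: d=47, p=14
Order: J1 → J3 → J4 → J2


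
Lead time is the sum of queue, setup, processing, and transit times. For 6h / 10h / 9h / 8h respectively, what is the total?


Lead time = queue + setup + processing + transit
= 6 + 10 + 9 + 8
= 33 hours


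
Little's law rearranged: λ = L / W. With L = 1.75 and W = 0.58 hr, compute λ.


Little's law: L = λW → λ = L / W
= 1.75 / 0.58
= 3.02 per hour


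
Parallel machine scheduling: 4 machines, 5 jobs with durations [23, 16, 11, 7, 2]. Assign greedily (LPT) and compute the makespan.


Jobs (LPT sorted): [23, 16, 11, 7, 2]
Machines: 4
  J=23 → Machine 1 (load: 0+23=23)
  J=16 → Machine 2 (load: 0+16=16)
  J=11 → Machine 3 (load: 0+11=11)
  J=7 → Machine 4 (load: 0+7=7)
  J=2 → Machine 4 (load: 7+2=9)
Machine loads: [23, 16, 11, 9]
Makespan = max = 23 time units


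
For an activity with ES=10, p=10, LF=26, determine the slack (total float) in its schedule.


EF = ES + duration = 10 + 10 = 20
LS = LF - duration = 26 - 10 = 16
Total Float = LF - EF = 26 - 20
(or LS - ES = 16 - 10)
= 6


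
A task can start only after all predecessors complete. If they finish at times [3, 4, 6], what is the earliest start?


ES = max of all predecessor completion times
Predecessors: [3, 4, 6]
ES = max(3, 4, 6)
= 6


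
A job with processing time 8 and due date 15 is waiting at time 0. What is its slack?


Slack = due - current_time - processing
= 15 - 0 - 8
= 7


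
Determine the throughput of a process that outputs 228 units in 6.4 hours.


Throughput = units / time
= 228 / 6.4
= 35.6 units/hour


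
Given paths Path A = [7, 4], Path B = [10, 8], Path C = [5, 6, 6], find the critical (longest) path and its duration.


Path A: 7 + 4 = 11
Path B: 10 + 8 = 18
Path C: 5 + 6 + 6 = 17
Critical path = longest = max(11, 18, 17)
= 18 (Path B)


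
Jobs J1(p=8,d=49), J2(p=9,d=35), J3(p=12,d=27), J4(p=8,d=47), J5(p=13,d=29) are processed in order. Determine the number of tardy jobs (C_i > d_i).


Completion vs due date:
  J1: C=8, d=49 → on time
  J2: C=17, d=35 → on time
  J3: C=29, d=27 → TARDY
  J4: C=37, d=47 → on time
  J5: C=50, d=29 → TARDY
Tardy jobs: J3, J5
Count = 2


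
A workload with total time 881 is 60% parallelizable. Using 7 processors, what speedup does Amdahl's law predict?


Amdahl's law: T_p = T × ((1-p) + p/N)
= 881 × ((1-0.6) + 0.6/7)
= 881 × (0.40 + 0.0857)
= 881 × 0.4857
= 427.91
Speedup = 881/427.91
= 2.06×


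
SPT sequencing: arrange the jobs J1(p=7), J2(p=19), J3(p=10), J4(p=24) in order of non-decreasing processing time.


SPT: sort by shortest processing time
  J1: p=7
  J3: p=10
  J2: p=19
  J4: p=24
Order: J1 → J3 → J2 → J4


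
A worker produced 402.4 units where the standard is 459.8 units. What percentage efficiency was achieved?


Efficiency = (actual / standard) × 100
= (402.4 / 459.8) × 100
= 87.5%


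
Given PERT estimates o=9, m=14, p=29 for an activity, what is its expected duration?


te = (o + 4m + p) / 6
= (9 + 4×14 + 29) / 6
= (9 + 56 + 29) / 6
= 94 / 6
= 15.67


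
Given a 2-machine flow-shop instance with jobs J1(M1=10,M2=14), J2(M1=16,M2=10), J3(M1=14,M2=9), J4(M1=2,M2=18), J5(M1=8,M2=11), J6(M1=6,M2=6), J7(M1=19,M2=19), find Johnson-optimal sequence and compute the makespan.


Johnson's rule:
Group 1 (M1≤M2, sort by M1): ['J4', 'J6', 'J5', 'J1', 'J7']
Group 2 (M1>M2, sort desc M2): ['J2', 'J3']
Sequence: J4 → J6 → J5 → J1 → J7 → J2 → J3
Makespan calculation:
  J4: M1 done=2, M2 done=20
  J6: M1 done=8, M2 done=26
  J5: M1 done=16, M2 done=37
  J1: M1 done=26, M2 done=51
  J7: M1 done=45, M2 done=70
  J2: M1 done=61, M2 done=80
  J3: M1 done=75, M2 done=89
= Sequence: J4 → J6 → J5 → J1 → J7 → J2 → J3, Makespan: 89


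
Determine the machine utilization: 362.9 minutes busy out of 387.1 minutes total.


Utilization = busy / total × 100
= 362.9 / 387.1 × 100
= 93.7%


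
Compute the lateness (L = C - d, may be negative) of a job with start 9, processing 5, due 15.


Completion = 9 + 5 = 14
Lateness = C - d = 14 - 15
= -1


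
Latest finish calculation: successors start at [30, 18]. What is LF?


LF = min of all successor start times
Successors start at: [30, 18]
LF = min(30, 18)
= 18


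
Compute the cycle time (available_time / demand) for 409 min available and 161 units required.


Cycle time = available time / demand
= 409 / 161
= 2.54 min/unit


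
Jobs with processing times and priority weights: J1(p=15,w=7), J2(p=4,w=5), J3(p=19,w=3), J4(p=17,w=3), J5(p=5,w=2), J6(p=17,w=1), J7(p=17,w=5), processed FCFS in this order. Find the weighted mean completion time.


Completion times:
  J1: C=15, w×C=7×15=105
  J2: C=19, w×C=5×19=95
  J3: C=38, w×C=3×38=114
  J4: C=55, w×C=3×55=165
  J5: C=60, w×C=2×60=120
  J6: C=77, w×C=1×77=77
  J7: C=94, w×C=5×94=470
Sum w×C = 1146
Sum w = 26
Weighted avg = 1146/26
= 44.08


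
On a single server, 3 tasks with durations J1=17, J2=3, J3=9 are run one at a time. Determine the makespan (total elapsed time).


Sequential makespan: sum all processing times
= 17 + 3 + 9
= 29 time units


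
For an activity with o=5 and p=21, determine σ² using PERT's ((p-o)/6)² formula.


σ² = ((p - o) / 6)² = (p - o)² / 36
= (21 - 5)² / 36
= 16² / 36
= 256 / 36
= 7.1111


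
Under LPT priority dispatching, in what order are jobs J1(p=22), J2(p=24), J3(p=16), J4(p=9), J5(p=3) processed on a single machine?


LPT: sort by longest processing time first
  J2: p=24
  J1: p=22
  J3: p=16
  J4: p=9
  J5: p=3
Order: J2 → J1 → J3 → J4 → J5


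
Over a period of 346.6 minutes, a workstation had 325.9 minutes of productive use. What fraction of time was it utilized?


Utilization = busy / total × 100
= 325.9 / 346.6 × 100
= 94.0%


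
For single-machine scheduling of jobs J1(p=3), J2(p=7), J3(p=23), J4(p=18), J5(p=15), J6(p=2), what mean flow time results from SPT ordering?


SPT order: J6 → J1 → J2 → J5 → J4 → J3
Completion times:
  J6: C=2
  J1: C=5
  J2: C=12
  J5: C=27
  J4: C=45
  J3: C=68
Sum = 159, n = 6
Mean flow = 159/6
= 26.50


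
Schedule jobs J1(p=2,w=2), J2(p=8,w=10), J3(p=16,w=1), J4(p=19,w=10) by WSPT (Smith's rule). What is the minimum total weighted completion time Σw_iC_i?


WSPT order (by p/w): J2 → J1 → J4 → J3
  J2: C=8, w·C=10×8=80
  J1: C=10, w·C=2×10=20
  J4: C=29, w·C=10×29=290
  J3: C=45, w·C=1×45=45
Σ w·C = 435
= 435


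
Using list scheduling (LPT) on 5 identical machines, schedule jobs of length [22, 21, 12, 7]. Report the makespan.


Jobs (LPT sorted): [22, 21, 12, 7]
Machines: 5
  J=22 → Machine 1 (load: 0+22=22)
  J=21 → Machine 2 (load: 0+21=21)
  J=12 → Machine 3 (load: 0+12=12)
  J=7 → Machine 4 (load: 0+7=7)
Machine loads: [22, 21, 12, 7, 0]
Makespan = max = 22 time units


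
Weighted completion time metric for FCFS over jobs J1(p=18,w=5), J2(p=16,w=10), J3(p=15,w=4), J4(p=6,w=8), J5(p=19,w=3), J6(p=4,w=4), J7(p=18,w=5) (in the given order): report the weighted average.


Completion times:
  J1: C=18, w×C=5×18=90
  J2: C=34, w×C=10×34=340
  J3: C=49, w×C=4×49=196
  J4: C=55, w×C=8×55=440
  J5: C=74, w×C=3×74=222
  J6: C=78, w×C=4×78=312
  J7: C=96, w×C=5×96=480
Sum w×C = 2080
Sum w = 39
Weighted avg = 2080/39
= 53.33


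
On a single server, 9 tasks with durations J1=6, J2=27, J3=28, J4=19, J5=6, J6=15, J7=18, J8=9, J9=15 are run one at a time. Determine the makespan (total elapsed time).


Sequential makespan: sum all processing times
= 6 + 27 + 28 + 19 + 6 + 15 + 18 + 9 + 15
= 143 time units


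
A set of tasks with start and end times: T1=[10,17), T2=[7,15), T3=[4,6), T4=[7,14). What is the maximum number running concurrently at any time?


Check each time point for overlaps:
  t=10: 3 tasks active (T1, T2, T4)
Max concurrent = 3


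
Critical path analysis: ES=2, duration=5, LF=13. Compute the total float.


EF = ES + duration = 2 + 5 = 7
LS = LF - duration = 13 - 5 = 8
Total Float = LF - EF = 13 - 7
(or LS - ES = 8 - 2)
= 6


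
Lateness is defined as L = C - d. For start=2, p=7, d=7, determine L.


Completion = 2 + 7 = 9
Lateness = C - d = 9 - 7
= 2


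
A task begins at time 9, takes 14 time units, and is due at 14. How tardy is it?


Completion = start + processing = 9 + 14 = 23
Tardiness = max(0, C - d) = max(0, 23 - 14)
= max(0, 9)
= 9


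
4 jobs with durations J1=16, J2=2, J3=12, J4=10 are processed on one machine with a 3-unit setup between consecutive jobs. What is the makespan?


Makespan = Σ processing + (n-1) × setup
= (16 + 2 + 12 + 10) + (4-1)×3
= 40 + 9
= 49 time units


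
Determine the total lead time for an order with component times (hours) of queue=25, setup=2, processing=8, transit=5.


Lead time = queue + setup + processing + transit
= 25 + 2 + 8 + 5
= 40 hours


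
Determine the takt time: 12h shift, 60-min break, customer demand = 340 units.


Available = 12×60 - 60 = 660 min
Takt time = 660 / 340
= 1.94 min/unit


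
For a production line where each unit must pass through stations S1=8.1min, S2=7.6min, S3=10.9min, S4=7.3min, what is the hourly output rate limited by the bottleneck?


Bottleneck = longest station time
Station times: [8.1, 7.6, 10.9, 7.3]
Max = 10.9 min
Rate = 60 / 10.9
= 5.50 units/hour (bottleneck: 10.9min)


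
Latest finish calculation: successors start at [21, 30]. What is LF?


LF = min of all successor start times
Successors start at: [21, 30]
LF = min(21, 30)
= 21


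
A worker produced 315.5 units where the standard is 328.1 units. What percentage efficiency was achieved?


Efficiency = (actual / standard) × 100
= (315.5 / 328.1) × 100
= 96.2%


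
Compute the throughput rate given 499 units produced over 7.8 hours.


Throughput = units / time
= 499 / 7.8
= 64.0 units/hour


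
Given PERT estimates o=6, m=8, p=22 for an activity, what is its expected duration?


te = (o + 4m + p) / 6
= (6 + 4×8 + 22) / 6
= (6 + 32 + 22) / 6
= 60 / 6
= 10.00


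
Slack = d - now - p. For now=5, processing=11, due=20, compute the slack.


Slack = due - current_time - processing
= 20 - 5 - 11
= 4


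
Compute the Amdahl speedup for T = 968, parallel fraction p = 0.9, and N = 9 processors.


Amdahl's law: T_p = T × ((1-p) + p/N)
= 968 × ((1-0.9) + 0.9/9)
= 968 × (0.10 + 0.1000)
= 968 × 0.2000
= 193.60
Speedup = 968/193.60
= 5.00×


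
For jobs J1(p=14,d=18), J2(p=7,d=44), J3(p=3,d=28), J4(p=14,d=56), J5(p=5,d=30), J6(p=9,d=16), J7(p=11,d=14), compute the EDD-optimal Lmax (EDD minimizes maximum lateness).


EDD order: J7 → J6 → J1 → J3 → J5 → J2 → J4
Completion and lateness:
  J7: C=11, d=14, L=11-14=-3
  J6: C=20, d=16, L=20-16=4
  J1: C=34, d=18, L=34-18=16
  J3: C=37, d=28, L=37-28=9
  J5: C=42, d=30, L=42-30=12
  J2: C=49, d=44, L=49-44=5
  J4: C=63, d=56, L=63-56=7
Lmax = max(-3, 4, 16, 9, 12, 5, 7)
= 16


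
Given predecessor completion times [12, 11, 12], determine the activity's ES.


ES = max of all predecessor completion times
Predecessors: [12, 11, 12]
ES = max(12, 11, 12)
= 12


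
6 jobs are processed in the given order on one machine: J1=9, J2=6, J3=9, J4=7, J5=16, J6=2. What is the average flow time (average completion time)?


Completion times:
  J1: completes at 9
  J2: completes at 15
  J3: completes at 24
  J4: completes at 31
  J5: completes at 47
  J6: completes at 49
Sum = 175
Average = 175/6
= 29.17


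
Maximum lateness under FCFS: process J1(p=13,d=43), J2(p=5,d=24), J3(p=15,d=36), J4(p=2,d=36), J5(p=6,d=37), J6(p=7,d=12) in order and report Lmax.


Lateness per job (L = C - d):
  J1: C=13, d=43, L=-30
  J2: C=18, d=24, L=-6
  J3: C=33, d=36, L=-3
  J4: C=35, d=36, L=-1
  J5: C=41, d=37, L=4
  J6: C=48, d=12, L=36
Lmax = max(-30, -6, -3, -1, 4, 36)
= 36


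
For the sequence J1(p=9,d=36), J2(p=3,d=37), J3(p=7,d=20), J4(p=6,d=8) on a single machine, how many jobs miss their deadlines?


Completion vs due date:
  J1: C=9, d=36 → on time
  J2: C=12, d=37 → on time
  J3: C=19, d=20 → on time
  J4: C=25, d=8 → TARDY
Tardy jobs: J4
Count = 1


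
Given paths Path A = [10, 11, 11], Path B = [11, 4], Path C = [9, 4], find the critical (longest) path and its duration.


Path A: 10 + 11 + 11 = 32
Path B: 11 + 4 = 15
Path C: 9 + 4 = 13
Critical path = longest = max(32, 15, 13)
= 32 (Path A)


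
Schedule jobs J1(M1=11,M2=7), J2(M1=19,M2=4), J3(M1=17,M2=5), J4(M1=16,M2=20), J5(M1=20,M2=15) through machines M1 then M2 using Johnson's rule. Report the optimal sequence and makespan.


Johnson's rule:
Group 1 (M1≤M2, sort by M1): ['J4']
Group 2 (M1>M2, sort desc M2): ['J5', 'J1', 'J3', 'J2']
Sequence: J4 → J5 → J1 → J3 → J2
Makespan calculation:
  J4: M1 done=16, M2 done=36
  J5: M1 done=36, M2 done=51
  J1: M1 done=47, M2 done=58
  J3: M1 done=64, M2 done=69
  J2: M1 done=83, M2 done=87
= Sequence: J4 → J5 → J1 → J3 → J2, Makespan: 87


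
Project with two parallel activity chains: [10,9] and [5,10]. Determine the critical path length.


Path A: 10 + 9 = 19
Path B: 5 + 10 = 15
Critical path = longest = max(19, 15)
= 19 (Path A)


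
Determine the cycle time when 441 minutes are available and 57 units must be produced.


Cycle time = available time / demand
= 441 / 57
= 7.74 min/unit


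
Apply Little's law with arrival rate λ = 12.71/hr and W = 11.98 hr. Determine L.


Little's law: L = λ × W
= 12.71 × 11.98
= 152.27


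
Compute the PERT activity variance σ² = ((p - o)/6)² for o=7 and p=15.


σ² = ((p - o) / 6)² = (p - o)² / 36
= (15 - 7)² / 36
= 8² / 36
= 64 / 36
= 1.7778


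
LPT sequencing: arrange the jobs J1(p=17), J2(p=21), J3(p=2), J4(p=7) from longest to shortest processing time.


LPT: sort by longest processing time first
  J2: p=21
  J1: p=17
  J4: p=7
  J3: p=2
Order: J2 → J1 → J4 → J3


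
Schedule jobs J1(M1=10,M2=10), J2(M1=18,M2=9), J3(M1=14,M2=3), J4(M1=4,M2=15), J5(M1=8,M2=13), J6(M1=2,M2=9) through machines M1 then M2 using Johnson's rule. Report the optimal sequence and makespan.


Johnson's rule:
Group 1 (M1≤M2, sort by M1): ['J6', 'J4', 'J5', 'J1']
Group 2 (M1>M2, sort desc M2): ['J2', 'J3']
Sequence: J6 → J4 → J5 → J1 → J2 → J3
Makespan calculation:
  J6: M1 done=2, M2 done=11
  J4: M1 done=6, M2 done=26
  J5: M1 done=14, M2 done=39
  J1: M1 done=24, M2 done=49
  J2: M1 done=42, M2 done=58
  J3: M1 done=56, M2 done=61
= Sequence: J6 → J4 → J5 → J1 → J2 → J3, Makespan: 61


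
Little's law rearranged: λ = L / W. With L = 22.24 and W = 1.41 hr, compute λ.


Little's law: L = λW → λ = L / W
= 22.24 / 1.41
= 15.77 per hour


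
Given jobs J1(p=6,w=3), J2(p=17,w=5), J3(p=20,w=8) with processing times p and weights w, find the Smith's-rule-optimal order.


WSPT (Smith's rule): sort by p/w ascending
  J1: p/w = 6/3 = 2.000
  J3: p/w = 20/8 = 2.500
  J2: p/w = 17/5 = 3.400
Order: J1 → J3 → J2


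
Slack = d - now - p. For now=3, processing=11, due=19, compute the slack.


Slack = due - current_time - processing
= 19 - 3 - 11
= 5


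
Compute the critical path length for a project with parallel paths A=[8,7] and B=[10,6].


Path A: 8 + 7 = 15
Path B: 10 + 6 = 16
Critical path = longest = max(15, 16)
= 16 (Path B)


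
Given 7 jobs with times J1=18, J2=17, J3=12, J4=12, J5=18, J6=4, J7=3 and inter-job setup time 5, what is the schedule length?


Makespan = Σ processing + (n-1) × setup
= (18 + 17 + 12 + 12 + 18 + 4 + 3) + (7-1)×5
= 84 + 30
= 114 time units


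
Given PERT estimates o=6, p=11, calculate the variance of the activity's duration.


σ² = ((p - o) / 6)² = (p - o)² / 36
= (11 - 6)² / 36
= 5² / 36
= 25 / 36
= 0.6944


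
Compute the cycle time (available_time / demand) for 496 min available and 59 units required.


Cycle time = available time / demand
= 496 / 59
= 8.41 min/unit


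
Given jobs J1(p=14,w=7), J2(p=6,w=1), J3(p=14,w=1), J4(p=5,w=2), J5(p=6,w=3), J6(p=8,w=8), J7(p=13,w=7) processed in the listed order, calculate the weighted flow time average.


Completion times:
  J1: C=14, w×C=7×14=98
  J2: C=20, w×C=1×20=20
  J3: C=34, w×C=1×34=34
  J4: C=39, w×C=2×39=78
  J5: C=45, w×C=3×45=135
  J6: C=53, w×C=8×53=424
  J7: C=66, w×C=7×66=462
Sum w×C = 1251
Sum w = 29
Weighted avg = 1251/29
= 43.14


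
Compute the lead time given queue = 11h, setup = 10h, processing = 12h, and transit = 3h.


Lead time = queue + setup + processing + transit
= 11 + 10 + 12 + 3
= 36 hours


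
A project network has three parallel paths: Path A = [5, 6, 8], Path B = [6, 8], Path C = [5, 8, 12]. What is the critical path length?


Path A: 5 + 6 + 8 = 19
Path B: 6 + 8 = 14
Path C: 5 + 8 + 12 = 25
Critical path = longest = max(19, 14, 25)
= 25 (Path C)


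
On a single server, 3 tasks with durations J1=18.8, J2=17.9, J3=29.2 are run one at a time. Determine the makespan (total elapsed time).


Sequential makespan: sum all processing times
= 18.8 + 17.9 + 29.2
= 65.9 time units


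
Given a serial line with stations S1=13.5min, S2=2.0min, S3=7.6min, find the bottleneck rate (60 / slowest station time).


Bottleneck = longest station time
Station times: [13.5, 2.0, 7.6]
Max = 13.5 min
Rate = 60 / 13.5
= 4.44 units/hour (bottleneck: 13.5min)


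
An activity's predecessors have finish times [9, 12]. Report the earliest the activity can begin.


ES = max of all predecessor completion times
Predecessors: [9, 12]
ES = max(9, 12)
= 12


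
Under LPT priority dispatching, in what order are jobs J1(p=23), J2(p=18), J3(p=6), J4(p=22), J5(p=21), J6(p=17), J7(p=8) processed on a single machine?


LPT: sort by longest processing time first
  J1: p=23
  J4: p=22
  J5: p=21
  J2: p=18
  J6: p=17
  J7: p=8
  J3: p=6
Order: J1 → J4 → J5 → J2 → J6 → J7 → J3


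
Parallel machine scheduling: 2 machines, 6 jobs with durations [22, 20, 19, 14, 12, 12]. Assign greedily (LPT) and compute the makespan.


Jobs (LPT sorted): [22, 20, 19, 14, 12, 12]
Machines: 2
  J=22 → Machine 1 (load: 0+22=22)
  J=20 → Machine 2 (load: 0+20=20)
  J=19 → Machine 2 (load: 20+19=39)
  J=14 → Machine 1 (load: 22+14=36)
  J=12 → Machine 1 (load: 36+12=48)
  J=12 → Machine 2 (load: 39+12=51)
Machine loads: [48, 51]
Makespan = max = 51 time units


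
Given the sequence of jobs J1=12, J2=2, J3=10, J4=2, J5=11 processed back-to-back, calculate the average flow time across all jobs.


Completion times:
  J1: completes at 12
  J2: completes at 14
  J3: completes at 24
  J4: completes at 26
  J5: completes at 37
Sum = 113
Average = 113/5
= 22.60


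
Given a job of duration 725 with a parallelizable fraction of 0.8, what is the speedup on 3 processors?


Amdahl's law: T_p = T × ((1-p) + p/N)
= 725 × ((1-0.8) + 0.8/3)
= 725 × (0.20 + 0.2667)
= 725 × 0.4667
= 338.33
Speedup = 725/338.33
= 2.14×


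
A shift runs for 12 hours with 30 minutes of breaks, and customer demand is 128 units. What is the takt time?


Available = 12×60 - 30 = 690 min
Takt time = 690 / 128
= 5.39 min/unit


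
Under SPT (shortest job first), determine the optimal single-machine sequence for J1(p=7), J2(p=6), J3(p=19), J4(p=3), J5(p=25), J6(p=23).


SPT: sort by shortest processing time
  J4: p=3
  J2: p=6
  J1: p=7
  J3: p=19
  J6: p=23
  J5: p=25
Order: J4 → J2 → J1 → J3 → J6 → J5


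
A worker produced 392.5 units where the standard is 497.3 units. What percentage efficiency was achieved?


Efficiency = (actual / standard) × 100
= (392.5 / 497.3) × 100
= 78.9%


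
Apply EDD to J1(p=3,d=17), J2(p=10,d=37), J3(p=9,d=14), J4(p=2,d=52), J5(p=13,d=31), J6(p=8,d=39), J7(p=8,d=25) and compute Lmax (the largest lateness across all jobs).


EDD order: J3 → J1 → J7 → J5 → J2 → J6 → J4
Completion and lateness:
  J3: C=9, d=14, L=9-14=-5
  J1: C=12, d=17, L=12-17=-5
  J7: C=20, d=25, L=20-25=-5
  J5: C=33, d=31, L=33-31=2
  J2: C=43, d=37, L=43-37=6
  J6: C=51, d=39, L=51-39=12
  J4: C=53, d=52, L=53-52=1
Lmax = max(-5, -5, -5, 2, 6, 12, 1)
= 12


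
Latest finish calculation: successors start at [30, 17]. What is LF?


LF = min of all successor start times
Successors start at: [30, 17]
LF = min(30, 17)
= 17


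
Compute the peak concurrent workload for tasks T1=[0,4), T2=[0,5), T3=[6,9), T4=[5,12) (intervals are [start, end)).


Check each time point for overlaps:
  t=0: 2 tasks active (T1, T2)
Max concurrent = 2


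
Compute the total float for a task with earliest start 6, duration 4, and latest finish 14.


EF = ES + duration = 6 + 4 = 10
LS = LF - duration = 14 - 4 = 10
Total Float = LF - EF = 14 - 10
(or LS - ES = 10 - 6)
= 4


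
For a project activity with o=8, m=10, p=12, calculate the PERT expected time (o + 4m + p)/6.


te = (o + 4m + p) / 6
= (8 + 4×10 + 12) / 6
= (8 + 40 + 12) / 6
= 60 / 6
= 10.00


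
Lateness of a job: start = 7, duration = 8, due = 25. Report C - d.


Completion = 7 + 8 = 15
Lateness = C - d = 15 - 25
= -10


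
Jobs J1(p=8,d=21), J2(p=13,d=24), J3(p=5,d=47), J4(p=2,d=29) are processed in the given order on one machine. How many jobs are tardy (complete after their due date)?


Completion vs due date:
  J1: C=8, d=21 → on time
  J2: C=21, d=24 → on time
  J3: C=26, d=47 → on time
  J4: C=28, d=29 → on time
Tardy jobs: none
Count = 0


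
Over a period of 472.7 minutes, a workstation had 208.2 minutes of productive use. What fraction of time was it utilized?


Utilization = busy / total × 100
= 208.2 / 472.7 × 100
= 44.0%


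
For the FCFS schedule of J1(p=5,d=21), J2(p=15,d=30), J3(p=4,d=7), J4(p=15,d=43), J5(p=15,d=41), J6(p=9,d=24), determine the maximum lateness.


Lateness per job (L = C - d):
  J1: C=5, d=21, L=-16
  J2: C=20, d=30, L=-10
  J3: C=24, d=7, L=17
  J4: C=39, d=43, L=-4
  J5: C=54, d=41, L=13
  J6: C=63, d=24, L=39
Lmax = max(-16, -10, 17, -4, 13, 39)
= 39


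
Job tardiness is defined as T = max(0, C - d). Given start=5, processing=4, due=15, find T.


Completion = start + processing = 5 + 4 = 9
Tardiness = max(0, C - d) = max(0, 9 - 15)
= max(0, -6)
= 0


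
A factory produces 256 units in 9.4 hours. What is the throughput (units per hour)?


Throughput = units / time
= 256 / 9.4
= 27.2 units/hour


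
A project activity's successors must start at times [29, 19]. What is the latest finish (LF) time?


LF = min of all successor start times
Successors start at: [29, 19]
LF = min(29, 19)
= 19


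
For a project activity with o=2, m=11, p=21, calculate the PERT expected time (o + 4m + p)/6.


te = (o + 4m + p) / 6
= (2 + 4×11 + 21) / 6
= (2 + 44 + 21) / 6
= 67 / 6
= 11.17


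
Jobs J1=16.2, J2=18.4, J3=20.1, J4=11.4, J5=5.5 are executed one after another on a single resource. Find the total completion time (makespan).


Sequential makespan: sum all processing times
= 16.2 + 18.4 + 20.1 + 11.4 + 5.5
= 71.6 time units


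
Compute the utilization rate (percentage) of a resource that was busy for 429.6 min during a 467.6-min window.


Utilization = busy / total × 100
= 429.6 / 467.6 × 100
= 91.9%


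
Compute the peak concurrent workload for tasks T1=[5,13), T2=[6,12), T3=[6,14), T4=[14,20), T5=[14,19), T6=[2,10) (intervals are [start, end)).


Check each time point for overlaps:
  t=6: 4 tasks active (T1, T2, T3, T6)
Max concurrent = 4


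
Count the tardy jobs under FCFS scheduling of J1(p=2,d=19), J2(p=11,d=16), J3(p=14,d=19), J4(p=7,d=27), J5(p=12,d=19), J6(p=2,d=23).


Completion vs due date:
  J1: C=2, d=19 → on time
  J2: C=13, d=16 → on time
  J3: C=27, d=19 → TARDY
  J4: C=34, d=27 → TARDY
  J5: C=46, d=19 → TARDY
  J6: C=48, d=23 → TARDY
Tardy jobs: J3, J4, J5, J6
Count = 4


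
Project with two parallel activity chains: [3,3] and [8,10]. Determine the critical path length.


Path A: 3 + 3 = 6
Path B: 8 + 10 = 18
Critical path = longest = max(6, 18)
= 18 (Path B)


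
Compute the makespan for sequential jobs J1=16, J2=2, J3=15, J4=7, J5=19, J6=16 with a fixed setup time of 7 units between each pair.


Makespan = Σ processing + (n-1) × setup
= (16 + 2 + 15 + 7 + 19 + 16) + (6-1)×7
= 75 + 35
= 110 time units


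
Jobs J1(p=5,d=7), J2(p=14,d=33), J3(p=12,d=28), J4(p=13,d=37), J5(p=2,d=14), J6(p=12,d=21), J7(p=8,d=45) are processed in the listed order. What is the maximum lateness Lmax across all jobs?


Lateness per job (L = C - d):
  J1: C=5, d=7, L=-2
  J2: C=19, d=33, L=-14
  J3: C=31, d=28, L=3
  J4: C=44, d=37, L=7
  J5: C=46, d=14, L=32
  J6: C=58, d=21, L=37
  J7: C=66, d=45, L=21
Lmax = max(-2, -14, 3, 7, 32, 37, 21)
= 37


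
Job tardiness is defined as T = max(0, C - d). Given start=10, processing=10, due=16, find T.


Completion = start + processing = 10 + 10 = 20
Tardiness = max(0, C - d) = max(0, 20 - 16)
= max(0, 4)
= 4


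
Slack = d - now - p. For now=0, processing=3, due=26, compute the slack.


Slack = due - current_time - processing
= 26 - 0 - 3
= 23


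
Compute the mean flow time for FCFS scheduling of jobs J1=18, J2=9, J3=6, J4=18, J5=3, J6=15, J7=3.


Completion times:
  J1: completes at 18
  J2: completes at 27
  J3: completes at 33
  J4: completes at 51
  J5: completes at 54
  J6: completes at 69
  J7: completes at 72
Sum = 324
Average = 324/7
= 46.29


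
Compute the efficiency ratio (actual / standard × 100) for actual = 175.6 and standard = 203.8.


Efficiency = (actual / standard) × 100
= (175.6 / 203.8) × 100
= 86.2%


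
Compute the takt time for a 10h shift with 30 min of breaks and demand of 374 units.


Available = 10×60 - 30 = 570 min
Takt time = 570 / 374
= 1.52 min/unit


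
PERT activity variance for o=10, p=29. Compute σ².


σ² = ((p - o) / 6)² = (p - o)² / 36
= (29 - 10)² / 36
= 19² / 36
= 361 / 36
= 10.0278


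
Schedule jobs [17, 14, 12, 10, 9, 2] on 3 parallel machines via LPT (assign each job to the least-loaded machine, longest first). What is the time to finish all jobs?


Jobs (LPT sorted): [17, 14, 12, 10, 9, 2]
Machines: 3
  J=17 → Machine 1 (load: 0+17=17)
  J=14 → Machine 2 (load: 0+14=14)
  J=12 → Machine 3 (load: 0+12=12)
  J=10 → Machine 3 (load: 12+10=22)
  J=9 → Machine 2 (load: 14+9=23)
  J=2 → Machine 1 (load: 17+2=19)
Machine loads: [19, 23, 22]
Makespan = max = 23 time units


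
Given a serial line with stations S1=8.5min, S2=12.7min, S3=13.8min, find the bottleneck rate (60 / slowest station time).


Bottleneck = longest station time
Station times: [8.5, 12.7, 13.8]
Max = 13.8 min
Rate = 60 / 13.8
= 4.35 units/hour (bottleneck: 13.8min)


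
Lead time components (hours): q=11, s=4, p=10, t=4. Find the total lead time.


Lead time = queue + setup + processing + transit
= 11 + 4 + 10 + 4
= 29 hours


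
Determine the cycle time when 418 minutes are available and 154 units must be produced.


Cycle time = available time / demand
= 418 / 154
= 2.71 min/unit


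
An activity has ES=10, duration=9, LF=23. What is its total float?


EF = ES + duration = 10 + 9 = 19
LS = LF - duration = 23 - 9 = 14
Total Float = LF - EF = 23 - 19
(or LS - ES = 14 - 10)
= 4


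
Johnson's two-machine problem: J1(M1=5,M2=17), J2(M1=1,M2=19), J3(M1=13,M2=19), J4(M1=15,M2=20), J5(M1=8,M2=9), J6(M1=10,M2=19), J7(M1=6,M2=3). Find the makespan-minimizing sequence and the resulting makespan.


Johnson's rule:
Group 1 (M1≤M2, sort by M1): ['J2', 'J1', 'J5', 'J6', 'J3', 'J4']
Group 2 (M1>M2, sort desc M2): ['J7']
Sequence: J2 → J1 → J5 → J6 → J3 → J4 → J7
Makespan calculation:
  J2: M1 done=1, M2 done=20
  J1: M1 done=6, M2 done=37
  J5: M1 done=14, M2 done=46
  J6: M1 done=24, M2 done=65
  J3: M1 done=37, M2 done=84
  J4: M1 done=52, M2 done=104
  J7: M1 done=58, M2 done=107
= Sequence: J2 → J1 → J5 → J6 → J3 → J4 → J7, Makespan: 107


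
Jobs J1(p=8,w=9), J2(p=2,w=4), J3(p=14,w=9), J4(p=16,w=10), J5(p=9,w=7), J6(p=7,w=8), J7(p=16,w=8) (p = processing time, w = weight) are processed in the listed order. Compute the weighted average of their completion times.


Completion times:
  J1: C=8, w×C=9×8=72
  J2: C=10, w×C=4×10=40
  J3: C=24, w×C=9×24=216
  J4: C=40, w×C=10×40=400
  J5: C=49, w×C=7×49=343
  J6: C=56, w×C=8×56=448
  J7: C=72, w×C=8×72=576
Sum w×C = 2095
Sum w = 55
Weighted avg = 2095/55
= 38.09


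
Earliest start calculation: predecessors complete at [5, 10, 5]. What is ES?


ES = max of all predecessor completion times
Predecessors: [5, 10, 5]
ES = max(5, 10, 5)
= 10


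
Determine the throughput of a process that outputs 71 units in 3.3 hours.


Throughput = units / time
= 71 / 3.3
= 21.5 units/hour


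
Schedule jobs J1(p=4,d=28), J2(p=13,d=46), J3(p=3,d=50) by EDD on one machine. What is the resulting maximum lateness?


EDD order: J1 → J2 → J3
Completion and lateness:
  J1: C=4, d=28, L=4-28=-24
  J2: C=17, d=46, L=17-46=-29
  J3: C=20, d=50, L=20-50=-30
Lmax = max(-24, -29, -30)
= -24


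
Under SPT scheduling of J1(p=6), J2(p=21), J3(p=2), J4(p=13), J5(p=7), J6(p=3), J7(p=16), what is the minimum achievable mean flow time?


SPT order: J3 → J6 → J1 → J5 → J4 → J7 → J2
Completion times:
  J3: C=2
  J6: C=5
  J1: C=11
  J5: C=18
  J4: C=31
  J7: C=47
  J2: C=68
Sum = 182, n = 7
Mean flow = 182/7
= 26.00


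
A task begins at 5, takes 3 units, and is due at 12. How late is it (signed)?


Completion = 5 + 3 = 8
Lateness = C - d = 8 - 12
= -4


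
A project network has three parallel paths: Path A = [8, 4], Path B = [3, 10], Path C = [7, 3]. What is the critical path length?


Path A: 8 + 4 = 12
Path B: 3 + 10 = 13
Path C: 7 + 3 = 10
Critical path = longest = max(12, 13, 10)
= 13 (Path B)


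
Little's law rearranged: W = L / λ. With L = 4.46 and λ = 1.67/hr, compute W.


Little's law: L = λW → W = L / λ
= 4.46 / 1.67
= 2.67 hours


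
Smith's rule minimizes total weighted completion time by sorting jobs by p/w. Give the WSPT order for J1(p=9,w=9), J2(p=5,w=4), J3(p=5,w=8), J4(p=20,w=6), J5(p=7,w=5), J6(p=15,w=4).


WSPT (Smith's rule): sort by p/w ascending
  J3: p/w = 5/8 = 0.625
  J1: p/w = 9/9 = 1.000
  J2: p/w = 5/4 = 1.250
  J5: p/w = 7/5 = 1.400
  J4: p/w = 20/6 = 3.333
  J6: p/w = 15/4 = 3.750
Order: J3 → J1 → J2 → J5 → J4 → J6


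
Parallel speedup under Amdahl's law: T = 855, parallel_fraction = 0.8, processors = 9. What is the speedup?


Amdahl's law: T_p = T × ((1-p) + p/N)
= 855 × ((1-0.8) + 0.8/9)
= 855 × (0.20 + 0.0889)
= 855 × 0.2889
= 247.00
Speedup = 855/247.00
= 3.46×


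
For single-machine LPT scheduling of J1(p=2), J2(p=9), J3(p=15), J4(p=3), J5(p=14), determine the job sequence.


LPT: sort by longest processing time first
  J3: p=15
  J5: p=14
  J2: p=9
  J4: p=3
  J1: p=2
Order: J3 → J5 → J2 → J4 → J1


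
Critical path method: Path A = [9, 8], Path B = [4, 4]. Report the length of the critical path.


Path A: 9 + 8 = 17
Path B: 4 + 4 = 8
Critical path = longest = max(17, 8)
= 17 (Path A)


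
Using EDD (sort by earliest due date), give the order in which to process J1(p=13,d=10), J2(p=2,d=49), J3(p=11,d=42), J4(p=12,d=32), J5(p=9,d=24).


EDD: sort by earliest due date
  J1: d=10, p=13
  J5: d=24, p=9
  J4: d=32, p=12
  J3: d=42, p=11
  J2: d=49, p=2
Order: J1 → J5 → J4 → J3 → J2


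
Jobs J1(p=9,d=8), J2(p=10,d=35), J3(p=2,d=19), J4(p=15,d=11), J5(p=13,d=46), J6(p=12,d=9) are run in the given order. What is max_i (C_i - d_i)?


Lateness per job (L = C - d):
  J1: C=9, d=8, L=1
  J2: C=19, d=35, L=-16
  J3: C=21, d=19, L=2
  J4: C=36, d=11, L=25
  J5: C=49, d=46, L=3
  J6: C=61, d=9, L=52
Lmax = max(1, -16, 2, 25, 3, 52)
= 52
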